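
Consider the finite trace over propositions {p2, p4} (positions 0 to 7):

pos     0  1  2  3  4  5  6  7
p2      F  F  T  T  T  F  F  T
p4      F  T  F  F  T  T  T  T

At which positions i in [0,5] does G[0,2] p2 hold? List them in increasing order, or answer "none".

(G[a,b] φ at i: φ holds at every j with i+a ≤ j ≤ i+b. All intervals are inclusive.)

Evaluate at each i in [0,5]:
  i=0: ✗ (fails at j=0)
  i=1: ✗ (fails at j=1)
  i=2: ✓ (all of [2,4])
  i=3: ✗ (fails at j=5)
  i=4: ✗ (fails at j=5)
  i=5: ✗ (fails at j=5)

2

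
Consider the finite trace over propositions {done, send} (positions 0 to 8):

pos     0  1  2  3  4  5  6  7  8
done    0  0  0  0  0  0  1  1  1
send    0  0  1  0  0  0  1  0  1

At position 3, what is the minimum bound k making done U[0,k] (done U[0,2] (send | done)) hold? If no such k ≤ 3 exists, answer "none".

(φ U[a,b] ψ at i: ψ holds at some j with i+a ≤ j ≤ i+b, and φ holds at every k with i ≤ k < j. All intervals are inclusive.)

Need earliest j ≥ 3 with (done U[0,2] (send | done)), and done at every k in [3,j-1].
  j=3: rhs fails.
  j=4: rhs fails.
  j=5: rhs fails.
  j=6: rhs holds but lhs fails at k=3.
No witness within the range → none.

none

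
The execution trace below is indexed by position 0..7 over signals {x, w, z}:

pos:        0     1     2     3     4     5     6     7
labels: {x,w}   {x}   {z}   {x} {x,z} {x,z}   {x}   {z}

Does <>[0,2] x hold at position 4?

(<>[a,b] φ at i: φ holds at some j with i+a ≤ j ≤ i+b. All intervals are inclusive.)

Check x at each j in [4,6]:
  j=4: true
  j=5: true
  j=6: true
Found at j=4 → formula holds.

Holds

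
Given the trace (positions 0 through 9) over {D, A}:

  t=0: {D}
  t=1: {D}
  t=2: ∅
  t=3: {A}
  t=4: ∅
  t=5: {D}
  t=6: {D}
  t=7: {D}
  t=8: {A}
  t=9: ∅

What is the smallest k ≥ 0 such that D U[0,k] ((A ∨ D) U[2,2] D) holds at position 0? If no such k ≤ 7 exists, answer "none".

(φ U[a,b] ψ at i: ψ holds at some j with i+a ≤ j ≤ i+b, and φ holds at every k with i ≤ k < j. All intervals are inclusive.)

none

Need earliest j ≥ 0 with ((A ∨ D) U[2,2] D), and D at every k in [0,j-1].
  j=0: rhs fails.
  j=1: rhs fails.
  j=2: rhs fails.
  j=3: rhs fails.
  j=4: rhs fails.
  j=5: rhs holds but lhs fails at k=2.
  j=6: rhs fails.
  j=7: rhs fails.
No witness within the range → none.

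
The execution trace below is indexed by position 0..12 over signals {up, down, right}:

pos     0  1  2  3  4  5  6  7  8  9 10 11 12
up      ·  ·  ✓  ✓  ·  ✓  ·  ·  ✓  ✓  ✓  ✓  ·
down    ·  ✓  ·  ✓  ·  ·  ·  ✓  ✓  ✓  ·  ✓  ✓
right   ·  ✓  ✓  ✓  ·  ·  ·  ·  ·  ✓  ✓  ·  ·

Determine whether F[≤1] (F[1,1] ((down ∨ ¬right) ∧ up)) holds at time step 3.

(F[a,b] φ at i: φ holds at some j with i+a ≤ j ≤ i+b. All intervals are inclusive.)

Check F[1,1] ((down ∨ ¬right) ∧ up) at each j in [3,4]:
  j=3: fails (none in [4,4])
  j=4: holds (witness at 5)
Found at j=4 → formula holds.

Holds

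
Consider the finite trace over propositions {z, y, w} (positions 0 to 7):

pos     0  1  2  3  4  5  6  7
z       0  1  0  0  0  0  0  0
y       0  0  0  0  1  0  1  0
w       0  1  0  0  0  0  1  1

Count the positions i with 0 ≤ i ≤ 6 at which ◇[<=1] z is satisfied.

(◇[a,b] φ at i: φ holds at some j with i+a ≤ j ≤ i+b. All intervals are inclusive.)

Evaluate at each i in [0,6]:
  i=0: ✓ (witness j=1)
  i=1: ✓ (witness j=1)
  i=2: ✗ (none in [2,3])
  i=3: ✗ (none in [3,4])
  i=4: ✗ (none in [4,5])
  i=5: ✗ (none in [5,6])
  i=6: ✗ (none in [6,7])
Positions where it holds: {0, 1} → 2.

2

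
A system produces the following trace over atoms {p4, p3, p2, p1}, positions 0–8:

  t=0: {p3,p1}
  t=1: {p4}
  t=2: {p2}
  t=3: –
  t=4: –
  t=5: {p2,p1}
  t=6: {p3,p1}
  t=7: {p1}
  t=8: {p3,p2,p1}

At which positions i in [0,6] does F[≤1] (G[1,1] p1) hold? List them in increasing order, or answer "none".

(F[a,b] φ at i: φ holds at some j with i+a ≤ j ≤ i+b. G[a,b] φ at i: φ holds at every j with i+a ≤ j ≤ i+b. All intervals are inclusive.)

Evaluate at each i in [0,6]:
  i=0: ✗ (none in [0,1])
  i=1: ✗ (none in [1,2])
  i=2: ✗ (none in [2,3])
  i=3: ✓ (witness j=4)
  i=4: ✓ (witness j=4)
  i=5: ✓ (witness j=5)
  i=6: ✓ (witness j=6)

3, 4, 5, 6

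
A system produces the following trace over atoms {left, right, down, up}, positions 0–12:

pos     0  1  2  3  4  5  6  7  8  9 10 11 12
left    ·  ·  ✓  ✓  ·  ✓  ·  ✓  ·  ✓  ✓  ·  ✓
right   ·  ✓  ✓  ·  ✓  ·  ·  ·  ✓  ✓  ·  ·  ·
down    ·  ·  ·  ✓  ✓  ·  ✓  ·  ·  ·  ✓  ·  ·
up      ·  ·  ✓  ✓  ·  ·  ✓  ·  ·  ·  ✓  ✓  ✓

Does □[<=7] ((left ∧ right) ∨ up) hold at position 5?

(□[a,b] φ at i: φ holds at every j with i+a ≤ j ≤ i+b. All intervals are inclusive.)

Check ((left ∧ right) ∨ up) at every j in [5,12]:
  j=5: false
  j=6: true
  j=7: false
  j=8: false
  j=9: true
  j=10: true
  j=11: true
  j=12: true
Fails at j=5 → formula fails.

Does not hold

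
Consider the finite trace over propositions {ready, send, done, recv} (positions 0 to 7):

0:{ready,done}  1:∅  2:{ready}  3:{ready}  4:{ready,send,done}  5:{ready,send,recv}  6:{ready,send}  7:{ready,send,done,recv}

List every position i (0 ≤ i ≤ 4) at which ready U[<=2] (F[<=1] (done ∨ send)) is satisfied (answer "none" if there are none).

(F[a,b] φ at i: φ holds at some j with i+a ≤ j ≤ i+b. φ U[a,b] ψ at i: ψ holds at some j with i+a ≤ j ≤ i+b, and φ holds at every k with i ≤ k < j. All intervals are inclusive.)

Evaluate at each i in [0,4]:
  i=0: ✓ (rhs at j=0)
  i=1: ✗ (lhs fails at k=1 before rhs at j=3)
  i=2: ✓ (rhs at j=3; lhs holds on [2,2])
  i=3: ✓ (rhs at j=3)
  i=4: ✓ (rhs at j=4)

0, 2, 3, 4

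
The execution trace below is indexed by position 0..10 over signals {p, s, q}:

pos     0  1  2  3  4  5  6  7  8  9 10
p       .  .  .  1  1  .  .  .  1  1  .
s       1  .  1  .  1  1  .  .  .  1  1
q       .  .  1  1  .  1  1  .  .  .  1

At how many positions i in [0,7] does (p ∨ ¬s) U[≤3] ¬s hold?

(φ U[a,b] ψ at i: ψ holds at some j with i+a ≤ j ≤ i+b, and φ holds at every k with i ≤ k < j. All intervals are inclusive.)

Evaluate at each i in [0,7]:
  i=0: ✗ (lhs fails at k=0 before rhs at j=1)
  i=1: ✓ (rhs at j=1)
  i=2: ✗ (lhs fails at k=2 before rhs at j=3)
  i=3: ✓ (rhs at j=3)
  i=4: ✗ (lhs fails at k=5 before rhs at j=6)
  i=5: ✗ (lhs fails at k=5 before rhs at j=6)
  i=6: ✓ (rhs at j=6)
  i=7: ✓ (rhs at j=7)
Positions where it holds: {1, 3, 6, 7} → 4.

4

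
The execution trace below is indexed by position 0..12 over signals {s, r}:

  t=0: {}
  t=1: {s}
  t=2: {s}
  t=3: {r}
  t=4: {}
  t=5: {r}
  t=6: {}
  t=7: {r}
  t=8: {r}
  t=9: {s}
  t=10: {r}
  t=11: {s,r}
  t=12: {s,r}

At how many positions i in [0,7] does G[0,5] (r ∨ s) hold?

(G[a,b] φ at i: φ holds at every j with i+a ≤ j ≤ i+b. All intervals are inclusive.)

Evaluate at each i in [0,7]:
  i=0: ✗ (fails at j=0)
  i=1: ✗ (fails at j=4)
  i=2: ✗ (fails at j=4)
  i=3: ✗ (fails at j=4)
  i=4: ✗ (fails at j=4)
  i=5: ✗ (fails at j=6)
  i=6: ✗ (fails at j=6)
  i=7: ✓ (all of [7,12])
Positions where it holds: {7} → 1.

1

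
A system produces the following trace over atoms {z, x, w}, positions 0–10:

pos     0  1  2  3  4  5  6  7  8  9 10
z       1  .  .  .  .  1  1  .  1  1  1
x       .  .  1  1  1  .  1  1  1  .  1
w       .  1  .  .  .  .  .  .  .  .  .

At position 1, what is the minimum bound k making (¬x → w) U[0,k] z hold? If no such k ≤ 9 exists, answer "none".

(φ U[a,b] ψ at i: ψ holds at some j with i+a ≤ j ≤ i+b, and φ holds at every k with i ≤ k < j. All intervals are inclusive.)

4

Need earliest j ≥ 1 with z, and (¬x → w) at every k in [1,j-1].
  j=1: rhs fails.
  j=2: rhs fails.
  j=3: rhs fails.
  j=4: rhs fails.
  j=5: rhs holds; lhs holds on [1,4]. k = 4.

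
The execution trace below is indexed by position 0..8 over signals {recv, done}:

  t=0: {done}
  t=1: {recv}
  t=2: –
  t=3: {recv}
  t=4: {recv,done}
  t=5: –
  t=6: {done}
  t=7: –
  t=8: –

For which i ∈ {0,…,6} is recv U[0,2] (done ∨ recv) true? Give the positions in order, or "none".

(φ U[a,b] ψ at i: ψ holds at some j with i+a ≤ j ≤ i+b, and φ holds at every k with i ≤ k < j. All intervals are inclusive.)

0, 1, 3, 4, 6

Evaluate at each i in [0,6]:
  i=0: ✓ (rhs at j=0)
  i=1: ✓ (rhs at j=1)
  i=2: ✗ (lhs fails at k=2 before rhs at j=3)
  i=3: ✓ (rhs at j=3)
  i=4: ✓ (rhs at j=4)
  i=5: ✗ (lhs fails at k=5 before rhs at j=6)
  i=6: ✓ (rhs at j=6)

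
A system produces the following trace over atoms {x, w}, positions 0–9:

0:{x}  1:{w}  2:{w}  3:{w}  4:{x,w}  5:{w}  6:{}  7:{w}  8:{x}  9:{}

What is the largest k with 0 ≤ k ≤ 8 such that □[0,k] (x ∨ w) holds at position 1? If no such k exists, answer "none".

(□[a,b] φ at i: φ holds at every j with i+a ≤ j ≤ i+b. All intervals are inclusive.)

4

(x ∨ w) must hold from j=1 onward; find where it first fails.
  j=1: holds
  j=2: holds
  j=3: holds
  j=4: holds
  j=5: holds
  j=6: fails
Holds on [1,5], so largest k = 4.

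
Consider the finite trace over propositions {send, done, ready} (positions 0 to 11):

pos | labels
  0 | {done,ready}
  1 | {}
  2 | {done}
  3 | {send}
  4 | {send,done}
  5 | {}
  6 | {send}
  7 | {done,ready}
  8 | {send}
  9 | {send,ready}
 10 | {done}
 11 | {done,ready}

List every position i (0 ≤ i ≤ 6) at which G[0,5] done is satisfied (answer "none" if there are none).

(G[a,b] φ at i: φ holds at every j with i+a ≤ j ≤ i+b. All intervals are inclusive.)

none

Evaluate at each i in [0,6]:
  i=0: ✗ (fails at j=1)
  i=1: ✗ (fails at j=1)
  i=2: ✗ (fails at j=3)
  i=3: ✗ (fails at j=3)
  i=4: ✗ (fails at j=5)
  i=5: ✗ (fails at j=5)
  i=6: ✗ (fails at j=6)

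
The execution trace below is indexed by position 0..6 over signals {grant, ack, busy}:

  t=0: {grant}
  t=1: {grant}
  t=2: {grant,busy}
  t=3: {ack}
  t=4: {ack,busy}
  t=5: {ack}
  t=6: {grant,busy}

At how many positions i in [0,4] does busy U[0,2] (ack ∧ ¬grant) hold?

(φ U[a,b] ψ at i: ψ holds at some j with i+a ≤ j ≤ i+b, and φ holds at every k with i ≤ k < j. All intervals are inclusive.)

3

Evaluate at each i in [0,4]:
  i=0: ✗ (no rhs in [0,2])
  i=1: ✗ (lhs fails at k=1 before rhs at j=3)
  i=2: ✓ (rhs at j=3; lhs holds on [2,2])
  i=3: ✓ (rhs at j=3)
  i=4: ✓ (rhs at j=4)
Positions where it holds: {2, 3, 4} → 3.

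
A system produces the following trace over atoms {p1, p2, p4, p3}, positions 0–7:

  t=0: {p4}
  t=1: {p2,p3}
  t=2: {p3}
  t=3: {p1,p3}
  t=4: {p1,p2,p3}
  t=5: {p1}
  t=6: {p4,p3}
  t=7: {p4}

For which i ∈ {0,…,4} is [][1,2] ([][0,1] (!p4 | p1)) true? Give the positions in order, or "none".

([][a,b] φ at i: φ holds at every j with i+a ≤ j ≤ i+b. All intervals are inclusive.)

0, 1, 2

Evaluate at each i in [0,4]:
  i=0: ✓ (all of [1,2])
  i=1: ✓ (all of [2,3])
  i=2: ✓ (all of [3,4])
  i=3: ✗ (fails at j=5)
  i=4: ✗ (fails at j=5)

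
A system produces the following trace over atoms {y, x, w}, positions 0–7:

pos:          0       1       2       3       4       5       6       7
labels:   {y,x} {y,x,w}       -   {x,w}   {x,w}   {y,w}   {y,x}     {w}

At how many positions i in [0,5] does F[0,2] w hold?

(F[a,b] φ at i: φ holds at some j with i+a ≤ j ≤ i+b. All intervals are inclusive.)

Evaluate at each i in [0,5]:
  i=0: ✓ (witness j=1)
  i=1: ✓ (witness j=1)
  i=2: ✓ (witness j=3)
  i=3: ✓ (witness j=3)
  i=4: ✓ (witness j=4)
  i=5: ✓ (witness j=5)
Positions where it holds: {0, 1, 2, 3, 4, 5} → 6.

6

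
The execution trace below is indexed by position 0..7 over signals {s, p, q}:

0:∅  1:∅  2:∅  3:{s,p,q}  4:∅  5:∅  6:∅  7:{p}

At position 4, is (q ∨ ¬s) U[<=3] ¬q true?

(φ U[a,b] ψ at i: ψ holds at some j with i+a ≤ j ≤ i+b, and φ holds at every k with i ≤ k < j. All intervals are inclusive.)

Need some j in [4,7] with ¬q, and (q ∨ ¬s) at every k in [4,j-1].
  j=4: ¬q holds; no prefix to check → satisfied.

True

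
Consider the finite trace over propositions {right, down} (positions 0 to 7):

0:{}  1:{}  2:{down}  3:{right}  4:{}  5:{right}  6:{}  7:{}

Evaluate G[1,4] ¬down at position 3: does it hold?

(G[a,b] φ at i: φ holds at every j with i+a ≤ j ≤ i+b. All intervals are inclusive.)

Holds

Check ¬down at every j in [4,7]:
  j=4: true
  j=5: true
  j=6: true
  j=7: true
All positions satisfy it → formula holds.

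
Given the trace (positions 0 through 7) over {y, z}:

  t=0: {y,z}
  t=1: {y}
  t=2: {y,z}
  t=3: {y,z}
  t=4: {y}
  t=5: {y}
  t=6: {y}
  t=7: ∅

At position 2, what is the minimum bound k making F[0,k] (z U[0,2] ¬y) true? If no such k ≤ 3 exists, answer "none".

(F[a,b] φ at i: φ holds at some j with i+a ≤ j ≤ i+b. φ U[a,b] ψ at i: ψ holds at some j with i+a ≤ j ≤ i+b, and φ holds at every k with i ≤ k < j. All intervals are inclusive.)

Scan j = 2,3,… for (z U[0,2] ¬y):
  j=2: fails
  j=3: fails
  j=4: fails
  j=5: fails
No j in [2,5] satisfies it → none.

none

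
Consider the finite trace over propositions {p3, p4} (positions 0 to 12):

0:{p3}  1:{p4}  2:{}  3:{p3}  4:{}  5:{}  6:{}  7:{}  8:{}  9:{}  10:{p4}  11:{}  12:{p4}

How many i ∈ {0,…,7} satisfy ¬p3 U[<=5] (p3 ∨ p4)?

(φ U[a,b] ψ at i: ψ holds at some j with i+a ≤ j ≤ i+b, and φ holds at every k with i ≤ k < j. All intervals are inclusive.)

7

Evaluate at each i in [0,7]:
  i=0: ✓ (rhs at j=0)
  i=1: ✓ (rhs at j=1)
  i=2: ✓ (rhs at j=3; lhs holds on [2,2])
  i=3: ✓ (rhs at j=3)
  i=4: ✗ (no rhs in [4,9])
  i=5: ✓ (rhs at j=10; lhs holds on [5,9])
  i=6: ✓ (rhs at j=10; lhs holds on [6,9])
  i=7: ✓ (rhs at j=10; lhs holds on [7,9])
Positions where it holds: {0, 1, 2, 3, 5, 6, 7} → 7.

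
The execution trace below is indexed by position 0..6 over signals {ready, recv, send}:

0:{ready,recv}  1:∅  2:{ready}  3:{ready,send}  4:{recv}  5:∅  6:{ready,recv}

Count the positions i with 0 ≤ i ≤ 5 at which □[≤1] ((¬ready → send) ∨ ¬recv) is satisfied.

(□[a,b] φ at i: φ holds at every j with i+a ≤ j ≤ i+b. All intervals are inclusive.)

Evaluate at each i in [0,5]:
  i=0: ✓ (all of [0,1])
  i=1: ✓ (all of [1,2])
  i=2: ✓ (all of [2,3])
  i=3: ✗ (fails at j=4)
  i=4: ✗ (fails at j=4)
  i=5: ✓ (all of [5,6])
Positions where it holds: {0, 1, 2, 5} → 4.

4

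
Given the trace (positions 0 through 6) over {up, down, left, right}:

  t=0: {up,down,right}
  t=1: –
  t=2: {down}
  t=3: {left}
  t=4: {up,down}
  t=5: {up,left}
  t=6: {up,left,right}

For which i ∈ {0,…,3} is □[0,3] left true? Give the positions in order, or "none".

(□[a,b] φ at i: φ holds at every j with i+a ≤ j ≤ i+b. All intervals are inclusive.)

Evaluate at each i in [0,3]:
  i=0: ✗ (fails at j=0)
  i=1: ✗ (fails at j=1)
  i=2: ✗ (fails at j=2)
  i=3: ✗ (fails at j=4)

none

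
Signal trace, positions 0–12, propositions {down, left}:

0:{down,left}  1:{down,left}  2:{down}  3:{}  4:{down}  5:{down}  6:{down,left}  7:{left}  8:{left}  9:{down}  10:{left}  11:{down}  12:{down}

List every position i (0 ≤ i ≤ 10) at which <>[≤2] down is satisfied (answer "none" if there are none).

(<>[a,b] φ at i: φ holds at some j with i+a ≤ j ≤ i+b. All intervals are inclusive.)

Evaluate at each i in [0,10]:
  i=0: ✓ (witness j=0)
  i=1: ✓ (witness j=1)
  i=2: ✓ (witness j=2)
  i=3: ✓ (witness j=4)
  i=4: ✓ (witness j=4)
  i=5: ✓ (witness j=5)
  i=6: ✓ (witness j=6)
  i=7: ✓ (witness j=9)
  i=8: ✓ (witness j=9)
  i=9: ✓ (witness j=9)
  i=10: ✓ (witness j=11)

0, 1, 2, 3, 4, 5, 6, 7, 8, 9, 10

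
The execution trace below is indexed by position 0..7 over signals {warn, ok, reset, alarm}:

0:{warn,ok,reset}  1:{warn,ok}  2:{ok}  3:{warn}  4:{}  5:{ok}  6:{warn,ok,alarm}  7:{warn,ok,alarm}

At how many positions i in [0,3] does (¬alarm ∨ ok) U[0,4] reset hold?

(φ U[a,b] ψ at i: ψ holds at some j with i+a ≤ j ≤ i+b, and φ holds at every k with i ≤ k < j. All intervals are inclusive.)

1

Evaluate at each i in [0,3]:
  i=0: ✓ (rhs at j=0)
  i=1: ✗ (no rhs in [1,5])
  i=2: ✗ (no rhs in [2,6])
  i=3: ✗ (no rhs in [3,7])
Positions where it holds: {0} → 1.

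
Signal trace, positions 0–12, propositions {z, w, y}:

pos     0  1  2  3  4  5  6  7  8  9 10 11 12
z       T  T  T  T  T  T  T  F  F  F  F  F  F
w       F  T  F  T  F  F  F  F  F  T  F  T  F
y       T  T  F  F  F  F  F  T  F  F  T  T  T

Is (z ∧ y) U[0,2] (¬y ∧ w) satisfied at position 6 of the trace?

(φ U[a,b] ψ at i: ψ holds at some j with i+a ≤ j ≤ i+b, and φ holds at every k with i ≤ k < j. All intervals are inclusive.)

Does not hold

Need some j in [6,8] with (¬y ∧ w), and (z ∧ y) at every k in [6,j-1].
  j=6: (¬y ∧ w) false.
  j=7: (¬y ∧ w) false.
  j=8: (¬y ∧ w) false.
No j in the window works → until fails.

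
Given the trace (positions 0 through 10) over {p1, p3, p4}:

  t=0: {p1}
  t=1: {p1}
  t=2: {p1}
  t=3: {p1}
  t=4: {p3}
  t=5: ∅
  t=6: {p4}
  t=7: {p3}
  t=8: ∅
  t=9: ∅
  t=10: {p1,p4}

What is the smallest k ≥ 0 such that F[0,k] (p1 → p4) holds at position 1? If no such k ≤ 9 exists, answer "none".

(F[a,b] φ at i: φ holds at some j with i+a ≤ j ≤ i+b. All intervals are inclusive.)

3

Scan j = 1,2,… for (p1 → p4):
  j=1: fails
  j=2: fails
  j=3: fails
  j=4: holds
First hit at j=4, so smallest k = 4-1 = 3.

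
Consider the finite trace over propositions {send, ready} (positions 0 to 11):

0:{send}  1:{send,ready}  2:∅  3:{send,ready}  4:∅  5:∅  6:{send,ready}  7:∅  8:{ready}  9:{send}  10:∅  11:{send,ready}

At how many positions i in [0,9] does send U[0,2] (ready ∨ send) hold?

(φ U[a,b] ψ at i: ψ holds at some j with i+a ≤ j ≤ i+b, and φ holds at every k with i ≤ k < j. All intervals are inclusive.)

6

Evaluate at each i in [0,9]:
  i=0: ✓ (rhs at j=0)
  i=1: ✓ (rhs at j=1)
  i=2: ✗ (lhs fails at k=2 before rhs at j=3)
  i=3: ✓ (rhs at j=3)
  i=4: ✗ (lhs fails at k=4 before rhs at j=6)
  i=5: ✗ (lhs fails at k=5 before rhs at j=6)
  i=6: ✓ (rhs at j=6)
  i=7: ✗ (lhs fails at k=7 before rhs at j=8)
  i=8: ✓ (rhs at j=8)
  i=9: ✓ (rhs at j=9)
Positions where it holds: {0, 1, 3, 6, 8, 9} → 6.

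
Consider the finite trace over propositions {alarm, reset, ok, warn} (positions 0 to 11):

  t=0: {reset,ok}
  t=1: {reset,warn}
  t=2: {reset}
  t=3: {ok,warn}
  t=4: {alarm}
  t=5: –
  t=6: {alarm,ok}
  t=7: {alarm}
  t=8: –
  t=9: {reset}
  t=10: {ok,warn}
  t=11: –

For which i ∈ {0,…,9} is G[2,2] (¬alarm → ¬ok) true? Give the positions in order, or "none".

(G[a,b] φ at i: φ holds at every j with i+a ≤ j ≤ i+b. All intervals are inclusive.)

Evaluate at each i in [0,9]:
  i=0: ✓ (all of [2,2])
  i=1: ✗ (fails at j=3)
  i=2: ✓ (all of [4,4])
  i=3: ✓ (all of [5,5])
  i=4: ✓ (all of [6,6])
  i=5: ✓ (all of [7,7])
  i=6: ✓ (all of [8,8])
  i=7: ✓ (all of [9,9])
  i=8: ✗ (fails at j=10)
  i=9: ✓ (all of [11,11])

0, 2, 3, 4, 5, 6, 7, 9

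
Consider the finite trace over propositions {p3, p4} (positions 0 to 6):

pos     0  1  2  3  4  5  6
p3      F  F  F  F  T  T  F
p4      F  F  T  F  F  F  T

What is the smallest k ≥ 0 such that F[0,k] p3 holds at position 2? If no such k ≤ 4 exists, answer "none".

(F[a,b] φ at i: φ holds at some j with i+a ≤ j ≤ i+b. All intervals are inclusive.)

2

Scan j = 2,3,… for p3:
  j=2: fails
  j=3: fails
  j=4: holds
First hit at j=4, so smallest k = 4-2 = 2.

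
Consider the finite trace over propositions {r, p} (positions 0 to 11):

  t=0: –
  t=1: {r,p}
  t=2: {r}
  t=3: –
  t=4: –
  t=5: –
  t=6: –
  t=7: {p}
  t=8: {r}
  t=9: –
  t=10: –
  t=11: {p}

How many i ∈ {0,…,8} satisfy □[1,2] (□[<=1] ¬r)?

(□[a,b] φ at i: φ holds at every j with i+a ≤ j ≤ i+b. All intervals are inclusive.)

Evaluate at each i in [0,8]:
  i=0: ✗ (fails at j=1)
  i=1: ✗ (fails at j=2)
  i=2: ✓ (all of [3,4])
  i=3: ✓ (all of [4,5])
  i=4: ✓ (all of [5,6])
  i=5: ✗ (fails at j=7)
  i=6: ✗ (fails at j=7)
  i=7: ✗ (fails at j=8)
  i=8: ✓ (all of [9,10])
Positions where it holds: {2, 3, 4, 8} → 4.

4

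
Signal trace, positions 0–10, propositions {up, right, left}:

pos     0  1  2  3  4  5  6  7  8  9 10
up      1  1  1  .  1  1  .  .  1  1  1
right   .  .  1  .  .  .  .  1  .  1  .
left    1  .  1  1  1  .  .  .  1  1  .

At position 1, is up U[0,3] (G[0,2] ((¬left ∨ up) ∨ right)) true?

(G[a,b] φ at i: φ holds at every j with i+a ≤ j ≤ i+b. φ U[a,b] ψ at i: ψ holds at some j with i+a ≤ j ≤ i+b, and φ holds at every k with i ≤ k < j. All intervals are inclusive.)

Does not hold

Need some j in [1,4] with G[0,2] ((¬left ∨ up) ∨ right), and up at every k in [1,j-1].
  j=1: G[0,2] ((¬left ∨ up) ∨ right) — fails at 3.
  j=2: G[0,2] ((¬left ∨ up) ∨ right) — fails at 3.
  j=3: G[0,2] ((¬left ∨ up) ∨ right) — fails at 3.
  j=4: G[0,2] ((¬left ∨ up) ∨ right) holds, but up fails at k=3 → not this j.
No j in the window works → until fails.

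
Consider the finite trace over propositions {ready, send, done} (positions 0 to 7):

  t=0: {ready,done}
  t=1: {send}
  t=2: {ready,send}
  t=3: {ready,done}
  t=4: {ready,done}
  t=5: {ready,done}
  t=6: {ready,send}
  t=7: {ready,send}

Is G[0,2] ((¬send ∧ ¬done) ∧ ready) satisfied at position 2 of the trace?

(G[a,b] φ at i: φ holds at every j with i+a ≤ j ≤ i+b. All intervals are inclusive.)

Check ((¬send ∧ ¬done) ∧ ready) at every j in [2,4]:
  j=2: false
  j=3: false
  j=4: false
Fails at j=2 → formula fails.

Does not hold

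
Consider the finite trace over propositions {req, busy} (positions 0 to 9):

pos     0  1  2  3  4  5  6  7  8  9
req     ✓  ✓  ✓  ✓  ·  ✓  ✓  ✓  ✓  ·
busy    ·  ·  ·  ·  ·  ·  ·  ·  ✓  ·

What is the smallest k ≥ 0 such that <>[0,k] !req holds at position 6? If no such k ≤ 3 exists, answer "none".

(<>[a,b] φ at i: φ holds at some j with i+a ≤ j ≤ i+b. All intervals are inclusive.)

3

Scan j = 6,7,… for !req:
  j=6: fails
  j=7: fails
  j=8: fails
  j=9: holds
First hit at j=9, so smallest k = 9-6 = 3.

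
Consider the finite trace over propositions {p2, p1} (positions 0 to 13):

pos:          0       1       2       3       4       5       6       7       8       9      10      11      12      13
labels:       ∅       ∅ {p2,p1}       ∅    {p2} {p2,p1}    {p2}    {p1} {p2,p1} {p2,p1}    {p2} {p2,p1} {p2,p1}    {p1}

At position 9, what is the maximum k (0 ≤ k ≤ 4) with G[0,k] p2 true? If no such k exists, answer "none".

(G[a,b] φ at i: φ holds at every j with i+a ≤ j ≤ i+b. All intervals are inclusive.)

p2 must hold from j=9 onward; find where it first fails.
  j=9: holds
  j=10: holds
  j=11: holds
  j=12: holds
  j=13: fails
Holds on [9,12], so largest k = 3.

3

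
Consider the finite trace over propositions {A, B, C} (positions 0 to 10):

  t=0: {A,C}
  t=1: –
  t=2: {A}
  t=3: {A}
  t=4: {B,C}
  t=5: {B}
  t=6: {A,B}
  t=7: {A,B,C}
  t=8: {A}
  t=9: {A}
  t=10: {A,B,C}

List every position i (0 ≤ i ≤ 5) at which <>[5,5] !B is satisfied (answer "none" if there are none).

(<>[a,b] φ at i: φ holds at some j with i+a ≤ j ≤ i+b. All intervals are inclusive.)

3, 4

Evaluate at each i in [0,5]:
  i=0: ✗ (none in [5,5])
  i=1: ✗ (none in [6,6])
  i=2: ✗ (none in [7,7])
  i=3: ✓ (witness j=8)
  i=4: ✓ (witness j=9)
  i=5: ✗ (none in [10,10])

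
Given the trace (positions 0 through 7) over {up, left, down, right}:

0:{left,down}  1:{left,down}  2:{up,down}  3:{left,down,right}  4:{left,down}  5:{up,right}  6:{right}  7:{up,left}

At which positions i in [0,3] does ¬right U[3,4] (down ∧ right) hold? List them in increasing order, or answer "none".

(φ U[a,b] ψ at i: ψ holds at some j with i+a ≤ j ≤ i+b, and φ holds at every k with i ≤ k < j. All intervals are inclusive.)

Evaluate at each i in [0,3]:
  i=0: ✓ (rhs at j=3; lhs holds on [0,2])
  i=1: ✗ (no rhs in [4,5])
  i=2: ✗ (no rhs in [5,6])
  i=3: ✗ (no rhs in [6,7])

0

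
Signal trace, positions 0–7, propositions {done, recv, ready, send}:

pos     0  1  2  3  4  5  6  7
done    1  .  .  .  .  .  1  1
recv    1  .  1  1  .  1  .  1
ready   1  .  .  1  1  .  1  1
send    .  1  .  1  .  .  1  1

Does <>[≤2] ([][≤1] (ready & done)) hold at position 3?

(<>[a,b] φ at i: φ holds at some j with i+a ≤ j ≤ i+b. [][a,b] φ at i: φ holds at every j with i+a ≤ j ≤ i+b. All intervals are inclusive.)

Check [][≤1] (ready & done) at each j in [3,5]:
  j=3: fails at 3
  j=4: fails at 4
  j=5: fails at 5
No position in the window satisfies it → formula fails.

Does not hold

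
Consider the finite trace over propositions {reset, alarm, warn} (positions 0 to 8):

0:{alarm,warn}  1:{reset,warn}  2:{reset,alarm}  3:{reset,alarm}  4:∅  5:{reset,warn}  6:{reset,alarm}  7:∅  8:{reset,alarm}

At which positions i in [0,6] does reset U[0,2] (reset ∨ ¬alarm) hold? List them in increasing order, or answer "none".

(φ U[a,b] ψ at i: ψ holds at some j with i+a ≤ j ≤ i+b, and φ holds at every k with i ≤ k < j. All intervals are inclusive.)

1, 2, 3, 4, 5, 6

Evaluate at each i in [0,6]:
  i=0: ✗ (lhs fails at k=0 before rhs at j=1)
  i=1: ✓ (rhs at j=1)
  i=2: ✓ (rhs at j=2)
  i=3: ✓ (rhs at j=3)
  i=4: ✓ (rhs at j=4)
  i=5: ✓ (rhs at j=5)
  i=6: ✓ (rhs at j=6)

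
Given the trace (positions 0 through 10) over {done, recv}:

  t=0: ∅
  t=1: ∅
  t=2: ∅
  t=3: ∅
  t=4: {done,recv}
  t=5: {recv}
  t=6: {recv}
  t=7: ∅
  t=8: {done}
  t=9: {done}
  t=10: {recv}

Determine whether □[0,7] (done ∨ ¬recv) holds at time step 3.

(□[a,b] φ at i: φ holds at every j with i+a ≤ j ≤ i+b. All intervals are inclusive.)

Does not hold

Check (done ∨ ¬recv) at every j in [3,10]:
  j=3: true
  j=4: true
  j=5: false
  j=6: false
  j=7: true
  j=8: true
  j=9: true
  j=10: false
Fails at j=5 → formula fails.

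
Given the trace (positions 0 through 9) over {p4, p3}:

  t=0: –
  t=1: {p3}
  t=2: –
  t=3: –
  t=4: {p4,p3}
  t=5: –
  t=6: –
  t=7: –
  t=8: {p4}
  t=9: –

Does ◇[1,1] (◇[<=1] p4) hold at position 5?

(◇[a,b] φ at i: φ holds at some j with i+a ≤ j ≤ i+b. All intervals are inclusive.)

False

Check ◇[<=1] p4 at each j in [6,6]:
  j=6: fails (none in [6,7])
No position in the window satisfies it → formula fails.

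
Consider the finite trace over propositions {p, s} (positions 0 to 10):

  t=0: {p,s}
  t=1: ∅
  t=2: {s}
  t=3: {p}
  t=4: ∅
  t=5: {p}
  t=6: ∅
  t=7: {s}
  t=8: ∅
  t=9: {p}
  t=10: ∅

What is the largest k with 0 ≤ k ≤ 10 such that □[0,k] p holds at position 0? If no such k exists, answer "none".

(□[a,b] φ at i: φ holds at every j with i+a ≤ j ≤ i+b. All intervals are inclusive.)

0

p must hold from j=0 onward; find where it first fails.
  j=0: holds
  j=1: fails
Holds on [0,0], so largest k = 0.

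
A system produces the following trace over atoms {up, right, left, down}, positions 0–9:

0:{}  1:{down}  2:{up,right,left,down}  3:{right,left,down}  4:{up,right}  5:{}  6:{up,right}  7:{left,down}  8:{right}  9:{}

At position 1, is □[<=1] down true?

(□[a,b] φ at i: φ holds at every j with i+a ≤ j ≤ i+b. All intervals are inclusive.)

Check down at every j in [1,2]:
  j=1: true
  j=2: true
All positions satisfy it → formula holds.

Holds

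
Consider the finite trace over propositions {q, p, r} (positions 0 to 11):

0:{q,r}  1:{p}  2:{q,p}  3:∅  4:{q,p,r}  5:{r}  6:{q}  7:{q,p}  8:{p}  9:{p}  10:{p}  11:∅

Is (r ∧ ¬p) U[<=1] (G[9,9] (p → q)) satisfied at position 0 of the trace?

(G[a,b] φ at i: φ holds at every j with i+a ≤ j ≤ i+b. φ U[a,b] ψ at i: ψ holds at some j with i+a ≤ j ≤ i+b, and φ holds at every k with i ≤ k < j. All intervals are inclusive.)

False

Need some j in [0,1] with G[9,9] (p → q), and (r ∧ ¬p) at every k in [0,j-1].
  j=0: G[9,9] (p → q) — fails at 9.
  j=1: G[9,9] (p → q) — fails at 10.
No j in the window works → until fails.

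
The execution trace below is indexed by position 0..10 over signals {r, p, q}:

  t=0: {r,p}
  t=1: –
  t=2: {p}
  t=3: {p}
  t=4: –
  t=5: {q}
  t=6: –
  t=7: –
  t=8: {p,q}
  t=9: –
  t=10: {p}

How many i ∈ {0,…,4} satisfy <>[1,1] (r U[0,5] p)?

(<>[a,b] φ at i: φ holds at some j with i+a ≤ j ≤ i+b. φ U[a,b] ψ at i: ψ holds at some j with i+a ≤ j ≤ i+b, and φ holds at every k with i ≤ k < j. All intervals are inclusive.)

2

Evaluate at each i in [0,4]:
  i=0: ✗ (none in [1,1])
  i=1: ✓ (witness j=2)
  i=2: ✓ (witness j=3)
  i=3: ✗ (none in [4,4])
  i=4: ✗ (none in [5,5])
Positions where it holds: {1, 2} → 2.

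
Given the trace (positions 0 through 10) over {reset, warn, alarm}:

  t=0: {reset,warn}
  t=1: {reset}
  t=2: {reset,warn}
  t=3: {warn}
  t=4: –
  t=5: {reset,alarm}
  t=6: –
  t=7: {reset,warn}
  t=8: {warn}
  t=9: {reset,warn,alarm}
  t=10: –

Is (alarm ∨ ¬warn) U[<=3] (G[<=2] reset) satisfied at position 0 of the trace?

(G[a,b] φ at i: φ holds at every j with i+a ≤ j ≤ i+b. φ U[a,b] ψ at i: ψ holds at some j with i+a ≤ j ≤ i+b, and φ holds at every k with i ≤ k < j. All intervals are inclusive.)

Need some j in [0,3] with G[<=2] reset, and (alarm ∨ ¬warn) at every k in [0,j-1].
  j=0: G[<=2] reset holds; no prefix to check → satisfied.

True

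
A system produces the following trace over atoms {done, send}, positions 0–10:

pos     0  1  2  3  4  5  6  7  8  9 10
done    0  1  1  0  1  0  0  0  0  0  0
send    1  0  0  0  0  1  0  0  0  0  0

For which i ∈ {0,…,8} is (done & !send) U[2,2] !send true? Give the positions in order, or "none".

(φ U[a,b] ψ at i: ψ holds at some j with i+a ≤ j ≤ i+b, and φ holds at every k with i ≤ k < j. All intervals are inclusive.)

1

Evaluate at each i in [0,8]:
  i=0: ✗ (lhs fails at k=0 before rhs at j=2)
  i=1: ✓ (rhs at j=3; lhs holds on [1,2])
  i=2: ✗ (lhs fails at k=3 before rhs at j=4)
  i=3: ✗ (no rhs in [5,5])
  i=4: ✗ (lhs fails at k=5 before rhs at j=6)
  i=5: ✗ (lhs fails at k=5 before rhs at j=7)
  i=6: ✗ (lhs fails at k=6 before rhs at j=8)
  i=7: ✗ (lhs fails at k=7 before rhs at j=9)
  i=8: ✗ (lhs fails at k=8 before rhs at j=10)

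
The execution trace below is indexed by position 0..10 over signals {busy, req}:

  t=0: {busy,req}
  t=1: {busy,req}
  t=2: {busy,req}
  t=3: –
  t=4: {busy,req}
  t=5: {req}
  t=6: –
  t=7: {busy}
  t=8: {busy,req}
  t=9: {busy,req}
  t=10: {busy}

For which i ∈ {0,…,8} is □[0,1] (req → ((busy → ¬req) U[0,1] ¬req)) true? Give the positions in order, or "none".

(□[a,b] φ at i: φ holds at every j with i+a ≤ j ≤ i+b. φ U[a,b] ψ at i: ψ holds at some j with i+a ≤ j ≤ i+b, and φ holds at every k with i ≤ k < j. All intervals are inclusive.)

Evaluate at each i in [0,8]:
  i=0: ✗ (fails at j=0)
  i=1: ✗ (fails at j=1)
  i=2: ✗ (fails at j=2)
  i=3: ✗ (fails at j=4)
  i=4: ✗ (fails at j=4)
  i=5: ✓ (all of [5,6])
  i=6: ✓ (all of [6,7])
  i=7: ✗ (fails at j=8)
  i=8: ✗ (fails at j=8)

5, 6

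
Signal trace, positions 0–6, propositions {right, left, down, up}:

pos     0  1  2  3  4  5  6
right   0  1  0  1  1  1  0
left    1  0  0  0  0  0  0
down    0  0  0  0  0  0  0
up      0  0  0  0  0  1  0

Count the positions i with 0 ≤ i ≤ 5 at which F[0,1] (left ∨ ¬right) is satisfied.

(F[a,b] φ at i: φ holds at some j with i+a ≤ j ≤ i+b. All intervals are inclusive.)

Evaluate at each i in [0,5]:
  i=0: ✓ (witness j=0)
  i=1: ✓ (witness j=2)
  i=2: ✓ (witness j=2)
  i=3: ✗ (none in [3,4])
  i=4: ✗ (none in [4,5])
  i=5: ✓ (witness j=6)
Positions where it holds: {0, 1, 2, 5} → 4.

4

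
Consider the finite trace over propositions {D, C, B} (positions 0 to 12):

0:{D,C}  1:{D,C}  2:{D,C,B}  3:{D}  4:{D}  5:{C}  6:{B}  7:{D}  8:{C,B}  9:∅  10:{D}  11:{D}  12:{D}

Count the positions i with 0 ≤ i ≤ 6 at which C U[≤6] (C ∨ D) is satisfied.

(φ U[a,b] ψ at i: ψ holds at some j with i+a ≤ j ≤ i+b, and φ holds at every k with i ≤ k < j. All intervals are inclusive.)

Evaluate at each i in [0,6]:
  i=0: ✓ (rhs at j=0)
  i=1: ✓ (rhs at j=1)
  i=2: ✓ (rhs at j=2)
  i=3: ✓ (rhs at j=3)
  i=4: ✓ (rhs at j=4)
  i=5: ✓ (rhs at j=5)
  i=6: ✗ (lhs fails at k=6 before rhs at j=7)
Positions where it holds: {0, 1, 2, 3, 4, 5} → 6.

6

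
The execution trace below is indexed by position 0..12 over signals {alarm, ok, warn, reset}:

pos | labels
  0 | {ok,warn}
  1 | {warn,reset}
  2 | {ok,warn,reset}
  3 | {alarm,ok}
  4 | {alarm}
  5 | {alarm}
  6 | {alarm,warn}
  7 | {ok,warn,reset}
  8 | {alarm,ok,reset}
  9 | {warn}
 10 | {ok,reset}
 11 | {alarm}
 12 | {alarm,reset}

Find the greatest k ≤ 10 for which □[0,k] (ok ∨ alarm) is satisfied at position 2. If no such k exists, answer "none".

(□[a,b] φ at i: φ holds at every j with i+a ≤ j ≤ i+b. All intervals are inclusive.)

(ok ∨ alarm) must hold from j=2 onward; find where it first fails.
  j=2: holds
  j=3: holds
  j=4: holds
  j=5: holds
  j=6: holds
  j=7: holds
  j=8: holds
  j=9: fails
Holds on [2,8], so largest k = 6.

6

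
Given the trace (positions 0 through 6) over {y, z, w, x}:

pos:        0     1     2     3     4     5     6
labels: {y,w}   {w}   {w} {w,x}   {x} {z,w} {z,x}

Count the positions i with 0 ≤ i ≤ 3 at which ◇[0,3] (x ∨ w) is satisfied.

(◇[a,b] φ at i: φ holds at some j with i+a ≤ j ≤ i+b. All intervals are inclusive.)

4

Evaluate at each i in [0,3]:
  i=0: ✓ (witness j=0)
  i=1: ✓ (witness j=1)
  i=2: ✓ (witness j=2)
  i=3: ✓ (witness j=3)
Positions where it holds: {0, 1, 2, 3} → 4.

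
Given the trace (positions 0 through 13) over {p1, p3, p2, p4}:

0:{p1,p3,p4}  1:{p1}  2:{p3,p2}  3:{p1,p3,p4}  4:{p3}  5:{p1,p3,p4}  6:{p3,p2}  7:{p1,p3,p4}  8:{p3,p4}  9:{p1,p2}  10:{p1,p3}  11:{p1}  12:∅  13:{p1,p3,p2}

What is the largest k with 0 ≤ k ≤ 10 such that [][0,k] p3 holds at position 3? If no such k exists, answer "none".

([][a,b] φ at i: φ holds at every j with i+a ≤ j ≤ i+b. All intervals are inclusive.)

5

p3 must hold from j=3 onward; find where it first fails.
  j=3: holds
  j=4: holds
  j=5: holds
  j=6: holds
  j=7: holds
  j=8: holds
  j=9: fails
Holds on [3,8], so largest k = 5.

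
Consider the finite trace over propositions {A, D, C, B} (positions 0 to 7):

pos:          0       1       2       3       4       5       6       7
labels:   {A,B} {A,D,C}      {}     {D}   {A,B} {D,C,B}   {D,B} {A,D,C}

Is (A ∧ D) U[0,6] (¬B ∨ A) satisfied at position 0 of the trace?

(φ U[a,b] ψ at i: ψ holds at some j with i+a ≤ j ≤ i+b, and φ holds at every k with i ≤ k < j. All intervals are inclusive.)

Holds

Need some j in [0,6] with (¬B ∨ A), and (A ∧ D) at every k in [0,j-1].
  j=0: (¬B ∨ A) holds; no prefix to check → satisfied.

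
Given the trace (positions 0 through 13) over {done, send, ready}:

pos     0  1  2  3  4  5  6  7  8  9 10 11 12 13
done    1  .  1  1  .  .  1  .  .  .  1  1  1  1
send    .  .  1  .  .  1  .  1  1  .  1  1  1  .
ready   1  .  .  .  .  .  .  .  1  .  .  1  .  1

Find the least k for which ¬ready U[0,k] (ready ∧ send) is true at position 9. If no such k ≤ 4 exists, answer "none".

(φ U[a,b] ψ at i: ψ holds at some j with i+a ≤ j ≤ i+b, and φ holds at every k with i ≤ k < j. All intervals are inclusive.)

2

Need earliest j ≥ 9 with (ready ∧ send), and ¬ready at every k in [9,j-1].
  j=9: rhs fails.
  j=10: rhs fails.
  j=11: rhs holds; lhs holds on [9,10]. k = 2.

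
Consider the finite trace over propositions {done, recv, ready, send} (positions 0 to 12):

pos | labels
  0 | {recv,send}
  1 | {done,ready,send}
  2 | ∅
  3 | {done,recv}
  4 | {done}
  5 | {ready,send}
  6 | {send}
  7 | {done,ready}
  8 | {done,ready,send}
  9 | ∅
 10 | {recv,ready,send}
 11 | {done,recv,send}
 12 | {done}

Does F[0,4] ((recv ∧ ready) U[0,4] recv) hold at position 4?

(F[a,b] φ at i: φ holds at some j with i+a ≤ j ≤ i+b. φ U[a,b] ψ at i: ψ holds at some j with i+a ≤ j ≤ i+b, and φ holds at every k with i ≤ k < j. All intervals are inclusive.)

Check ((recv ∧ ready) U[0,4] recv) at each j in [4,8]:
  j=4: fails
  j=5: fails
  j=6: fails
  j=7: fails
  j=8: fails
No position in the window satisfies it → formula fails.

Does not hold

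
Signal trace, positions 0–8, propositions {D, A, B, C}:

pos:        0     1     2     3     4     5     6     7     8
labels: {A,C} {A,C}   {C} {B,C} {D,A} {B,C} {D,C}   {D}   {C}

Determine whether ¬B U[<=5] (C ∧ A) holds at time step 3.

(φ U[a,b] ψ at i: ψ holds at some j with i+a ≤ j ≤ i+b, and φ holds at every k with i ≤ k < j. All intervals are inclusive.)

Need some j in [3,8] with (C ∧ A), and ¬B at every k in [3,j-1].
  j=3: (C ∧ A) false.
  j=4: (C ∧ A) false.
  j=5: (C ∧ A) false.
  j=6: (C ∧ A) false.
  j=7: (C ∧ A) false.
  j=8: (C ∧ A) false.
No j in the window works → until fails.

Does not hold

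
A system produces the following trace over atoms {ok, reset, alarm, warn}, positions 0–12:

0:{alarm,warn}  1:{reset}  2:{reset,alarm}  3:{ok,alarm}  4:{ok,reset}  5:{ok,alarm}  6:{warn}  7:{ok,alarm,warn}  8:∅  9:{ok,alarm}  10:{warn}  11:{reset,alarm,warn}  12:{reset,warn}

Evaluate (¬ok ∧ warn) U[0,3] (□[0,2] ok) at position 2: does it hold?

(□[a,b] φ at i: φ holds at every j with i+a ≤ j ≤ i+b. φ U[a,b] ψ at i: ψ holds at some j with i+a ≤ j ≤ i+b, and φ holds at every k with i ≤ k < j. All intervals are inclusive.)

No

Need some j in [2,5] with □[0,2] ok, and (¬ok ∧ warn) at every k in [2,j-1].
  j=2: □[0,2] ok — fails at 2.
  j=3: □[0,2] ok holds, but (¬ok ∧ warn) fails at k=2 → not this j.
  j=4: □[0,2] ok — fails at 6.
  j=5: □[0,2] ok — fails at 6.
No j in the window works → until fails.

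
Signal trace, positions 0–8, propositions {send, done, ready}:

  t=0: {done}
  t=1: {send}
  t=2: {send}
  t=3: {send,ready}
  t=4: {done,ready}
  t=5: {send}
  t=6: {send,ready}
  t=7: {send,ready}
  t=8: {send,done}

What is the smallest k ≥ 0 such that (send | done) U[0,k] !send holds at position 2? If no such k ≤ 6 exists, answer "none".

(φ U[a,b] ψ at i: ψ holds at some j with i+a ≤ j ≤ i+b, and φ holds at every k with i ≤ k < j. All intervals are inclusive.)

2

Need earliest j ≥ 2 with !send, and (send | done) at every k in [2,j-1].
  j=2: rhs fails.
  j=3: rhs fails.
  j=4: rhs holds; lhs holds on [2,3]. k = 2.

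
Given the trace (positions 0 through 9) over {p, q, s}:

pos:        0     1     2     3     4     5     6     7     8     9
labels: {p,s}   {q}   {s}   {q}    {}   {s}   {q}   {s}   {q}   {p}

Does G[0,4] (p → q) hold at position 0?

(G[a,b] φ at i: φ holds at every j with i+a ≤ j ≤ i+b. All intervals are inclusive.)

Does not hold

Check (p → q) at every j in [0,4]:
  j=0: antecedent true; consequent false → ✗
  j=1: antecedent false → ✓
  j=2: antecedent false → ✓
  j=3: antecedent false → ✓
  j=4: antecedent false → ✓
Fails at j=0 → formula fails.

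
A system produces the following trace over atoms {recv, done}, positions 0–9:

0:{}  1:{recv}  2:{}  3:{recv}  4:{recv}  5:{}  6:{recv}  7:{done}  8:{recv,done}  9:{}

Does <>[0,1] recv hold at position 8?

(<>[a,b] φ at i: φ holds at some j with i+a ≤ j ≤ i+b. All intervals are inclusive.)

Yes

Check recv at each j in [8,9]:
  j=8: true
  j=9: false
Found at j=8 → formula holds.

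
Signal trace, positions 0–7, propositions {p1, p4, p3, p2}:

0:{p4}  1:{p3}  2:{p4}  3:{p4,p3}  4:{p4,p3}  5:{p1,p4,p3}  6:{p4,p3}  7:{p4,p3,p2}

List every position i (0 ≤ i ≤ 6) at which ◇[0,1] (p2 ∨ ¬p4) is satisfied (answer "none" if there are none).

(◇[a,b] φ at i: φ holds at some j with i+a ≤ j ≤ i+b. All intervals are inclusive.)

0, 1, 6

Evaluate at each i in [0,6]:
  i=0: ✓ (witness j=1)
  i=1: ✓ (witness j=1)
  i=2: ✗ (none in [2,3])
  i=3: ✗ (none in [3,4])
  i=4: ✗ (none in [4,5])
  i=5: ✗ (none in [5,6])
  i=6: ✓ (witness j=7)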